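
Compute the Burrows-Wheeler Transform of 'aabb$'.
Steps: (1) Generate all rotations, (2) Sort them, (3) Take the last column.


Rotations (sorted):
  0: $aabb -> last char: b
  1: aabb$ -> last char: $
  2: abb$a -> last char: a
  3: b$aab -> last char: b
  4: bb$aa -> last char: a


BWT = b$aba


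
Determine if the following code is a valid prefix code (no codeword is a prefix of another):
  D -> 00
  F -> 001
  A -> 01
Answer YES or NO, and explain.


Checking each pair (does one codeword prefix another?):
  D='00' vs F='001': prefix -- VIOLATION

NO -- this is NOT a valid prefix code. D (00) is a prefix of F (001).


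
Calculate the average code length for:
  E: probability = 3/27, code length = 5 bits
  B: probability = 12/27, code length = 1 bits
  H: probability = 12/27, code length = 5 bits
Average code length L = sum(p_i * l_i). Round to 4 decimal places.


Weighted contributions p_i * l_i:
  E: (3/27) * 5 = 15/27
  B: (12/27) * 1 = 12/27
  H: (12/27) * 5 = 60/27
Sum = (15 + 12 + 60)/27 = 87/27

L = 87/27 = 3.2222 bits/symbol


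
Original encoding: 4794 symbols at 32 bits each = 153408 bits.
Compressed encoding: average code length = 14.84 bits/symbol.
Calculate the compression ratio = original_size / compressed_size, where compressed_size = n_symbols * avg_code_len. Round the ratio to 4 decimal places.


original_size = n_symbols * orig_bits = 4794 * 32 = 153408 bits
compressed_size = n_symbols * avg_code_len = 4794 * 14.84 = 71142.96 bits
ratio = original_size / compressed_size = 153408 / 71142.96 = 2.1563

Compression ratio = 2.1563


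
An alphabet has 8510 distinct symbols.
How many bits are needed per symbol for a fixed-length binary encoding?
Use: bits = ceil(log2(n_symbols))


log2(8510) = 13.0549
Bracket: 2^13 = 8192 < 8510 <= 2^14 = 16384
So ceil(log2(8510)) = 14

bits = ceil(log2(8510)) = ceil(13.0549) = 14 bits


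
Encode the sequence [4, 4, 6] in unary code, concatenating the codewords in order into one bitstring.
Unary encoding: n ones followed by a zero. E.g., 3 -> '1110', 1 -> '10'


Encode each number as n ones followed by a terminating 0:
  4 -> 11110 (5 bits)
  4 -> 11110 (5 bits)
  6 -> 1111110 (7 bits)
Total length = 5 + 5 + 7 = 17 bits.

Unary([4, 4, 6]) = 11110111101111110 (17 bits)


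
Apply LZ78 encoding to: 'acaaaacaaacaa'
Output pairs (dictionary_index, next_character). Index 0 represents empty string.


LZ78 encoding steps:
Dictionary: {0: ''}
Step 1: w='' (idx 0), next='a' -> output (0, 'a'), add 'a' as idx 1
Step 2: w='' (idx 0), next='c' -> output (0, 'c'), add 'c' as idx 2
Step 3: w='a' (idx 1), next='a' -> output (1, 'a'), add 'aa' as idx 3
Step 4: w='aa' (idx 3), next='c' -> output (3, 'c'), add 'aac' as idx 4
Step 5: w='aa' (idx 3), next='a' -> output (3, 'a'), add 'aaa' as idx 5
Step 6: w='c' (idx 2), next='a' -> output (2, 'a'), add 'ca' as idx 6
Step 7: w='a' (idx 1), end of input -> output (1, '')


Encoded: [(0, 'a'), (0, 'c'), (1, 'a'), (3, 'c'), (3, 'a'), (2, 'a'), (1, '')]


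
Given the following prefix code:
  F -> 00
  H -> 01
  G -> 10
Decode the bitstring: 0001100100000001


Decoding step by step:
Bits 00 -> F
Bits 01 -> H
Bits 10 -> G
Bits 01 -> H
Bits 00 -> F
Bits 00 -> F
Bits 00 -> F
Bits 01 -> H


Decoded message: FHGHFFFH


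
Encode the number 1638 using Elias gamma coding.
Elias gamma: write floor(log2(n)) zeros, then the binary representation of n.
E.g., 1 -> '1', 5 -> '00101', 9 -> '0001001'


num_bits = floor(log2(1638)) + 1 = 11
leading_zeros = num_bits - 1 = 10
binary(1638) = 11001100110

Elias gamma(1638) = '0000000000' + '11001100110' = 000000000011001100110 (21 bits)


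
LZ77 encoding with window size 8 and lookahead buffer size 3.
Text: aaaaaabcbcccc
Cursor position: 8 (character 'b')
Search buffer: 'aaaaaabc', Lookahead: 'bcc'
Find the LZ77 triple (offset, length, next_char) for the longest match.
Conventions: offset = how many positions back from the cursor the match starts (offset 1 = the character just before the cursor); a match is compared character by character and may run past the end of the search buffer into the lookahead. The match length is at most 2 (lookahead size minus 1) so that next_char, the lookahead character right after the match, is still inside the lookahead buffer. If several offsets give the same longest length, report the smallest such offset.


Try each offset into the search buffer:
  offset=1 (pos 7, char 'c'): match length 0
  offset=2 (pos 6, char 'b'): match length 2
  offset=3 (pos 5, char 'a'): match length 0
  offset=4 (pos 4, char 'a'): match length 0
  offset=5 (pos 3, char 'a'): match length 0
  offset=6 (pos 2, char 'a'): match length 0
  offset=7 (pos 1, char 'a'): match length 0
  offset=8 (pos 0, char 'a'): match length 0
Longest match has length 2 at offset 2.
next_char = character at position 8 + 2 = 10 -> 'c'

Best match: offset=2, length=2 (matching 'bc' starting at position 6)
LZ77 triple: (2, 2, 'c')


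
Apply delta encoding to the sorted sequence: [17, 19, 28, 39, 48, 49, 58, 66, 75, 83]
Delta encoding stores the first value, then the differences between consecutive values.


First value: 17
Deltas:
  19 - 17 = 2
  28 - 19 = 9
  39 - 28 = 11
  48 - 39 = 9
  49 - 48 = 1
  58 - 49 = 9
  66 - 58 = 8
  75 - 66 = 9
  83 - 75 = 8


Delta encoded: [17, 2, 9, 11, 9, 1, 9, 8, 9, 8]


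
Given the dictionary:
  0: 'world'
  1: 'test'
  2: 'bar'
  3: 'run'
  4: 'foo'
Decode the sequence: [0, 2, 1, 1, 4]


Look up each index in the dictionary:
  0 -> 'world'
  2 -> 'bar'
  1 -> 'test'
  1 -> 'test'
  4 -> 'foo'

Decoded: "world bar test test foo"


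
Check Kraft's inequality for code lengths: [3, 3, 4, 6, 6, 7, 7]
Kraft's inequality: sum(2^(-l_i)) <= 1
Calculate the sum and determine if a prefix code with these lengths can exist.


Sum = 2^(-3) + 2^(-3) + 2^(-4) + 2^(-6) + 2^(-6) + 2^(-7) + 2^(-7)
    = 0.125 + 0.125 + 0.0625 + 0.015625 + 0.015625 + 0.0078125 + 0.0078125
    = 46/128 = 0.359375
Since 0.359375 <= 1, Kraft's inequality IS satisfied.
A prefix code with these lengths CAN exist.

Kraft sum = 0.359375. Satisfied.


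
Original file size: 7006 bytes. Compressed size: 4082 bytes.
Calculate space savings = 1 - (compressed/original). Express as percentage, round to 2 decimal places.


ratio = compressed/original = 4082/7006 = 0.582643
savings = 1 - ratio = 1 - 0.582643 = 0.417357
as a percentage: 0.417357 * 100 = 41.74%

Space savings = 1 - 4082/7006 = 41.74%


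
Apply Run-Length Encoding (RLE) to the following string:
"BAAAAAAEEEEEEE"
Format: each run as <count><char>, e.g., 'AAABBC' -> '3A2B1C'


Scanning runs left to right:
  i=0: run of 'B' x 1 -> '1B'
  i=1: run of 'A' x 6 -> '6A'
  i=7: run of 'E' x 7 -> '7E'

RLE = 1B6A7E


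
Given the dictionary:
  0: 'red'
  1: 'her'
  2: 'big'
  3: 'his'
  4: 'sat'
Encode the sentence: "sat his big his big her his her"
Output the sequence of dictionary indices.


Look up each word in the dictionary:
  'sat' -> 4
  'his' -> 3
  'big' -> 2
  'his' -> 3
  'big' -> 2
  'her' -> 1
  'his' -> 3
  'her' -> 1

Encoded: [4, 3, 2, 3, 2, 1, 3, 1]


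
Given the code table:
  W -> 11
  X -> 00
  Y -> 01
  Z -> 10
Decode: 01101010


Decoding:
01 -> Y
10 -> Z
10 -> Z
10 -> Z


Result: YZZZ


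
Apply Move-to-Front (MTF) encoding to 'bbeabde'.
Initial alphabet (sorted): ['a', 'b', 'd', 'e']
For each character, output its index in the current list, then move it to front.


MTF encoding:
'b': index 1 in ['a', 'b', 'd', 'e'] -> ['b', 'a', 'd', 'e']
'b': index 0 in ['b', 'a', 'd', 'e'] -> ['b', 'a', 'd', 'e']
'e': index 3 in ['b', 'a', 'd', 'e'] -> ['e', 'b', 'a', 'd']
'a': index 2 in ['e', 'b', 'a', 'd'] -> ['a', 'e', 'b', 'd']
'b': index 2 in ['a', 'e', 'b', 'd'] -> ['b', 'a', 'e', 'd']
'd': index 3 in ['b', 'a', 'e', 'd'] -> ['d', 'b', 'a', 'e']
'e': index 3 in ['d', 'b', 'a', 'e'] -> ['e', 'd', 'b', 'a']


Output: [1, 0, 3, 2, 2, 3, 3]


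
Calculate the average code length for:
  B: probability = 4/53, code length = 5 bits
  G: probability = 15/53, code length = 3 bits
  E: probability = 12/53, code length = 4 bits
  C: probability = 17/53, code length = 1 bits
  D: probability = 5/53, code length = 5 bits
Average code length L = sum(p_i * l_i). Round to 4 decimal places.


Weighted contributions p_i * l_i:
  B: (4/53) * 5 = 20/53
  G: (15/53) * 3 = 45/53
  E: (12/53) * 4 = 48/53
  C: (17/53) * 1 = 17/53
  D: (5/53) * 5 = 25/53
Sum = (20 + 45 + 48 + 17 + 25)/53 = 155/53

L = 155/53 = 2.9245 bits/symbol


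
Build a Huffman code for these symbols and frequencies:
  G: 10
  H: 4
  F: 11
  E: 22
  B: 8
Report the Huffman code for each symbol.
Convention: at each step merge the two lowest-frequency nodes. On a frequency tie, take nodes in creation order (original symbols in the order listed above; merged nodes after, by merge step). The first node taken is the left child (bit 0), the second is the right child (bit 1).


Huffman tree construction:
Step 1: Merge H(4) + B(8) = 12
Step 2: Merge G(10) + F(11) = 21
Step 3: Merge (H+B)(12) + (G+F)(21) = 33
Step 4: Merge E(22) + ((H+B)+(G+F))(33) = 55
Read each symbol's code off the tree from the root (left child = 0, right child = 1).

Codes:
  G: 110 (length 3)
  H: 100 (length 3)
  F: 111 (length 3)
  E: 0 (length 1)
  B: 101 (length 3)
Average code length: 121/55 = 2.2000 bits/symbol


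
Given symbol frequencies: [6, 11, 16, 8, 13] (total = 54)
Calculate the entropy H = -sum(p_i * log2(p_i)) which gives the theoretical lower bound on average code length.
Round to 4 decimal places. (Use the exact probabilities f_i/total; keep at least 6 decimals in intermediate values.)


Per-symbol terms -p_i * log2(p_i) with p_i = f_i/54:
  p = 6/54 = 0.111111: log2(p) = -3.169925, -p*log2(p) = 0.352214
  p = 11/54 = 0.203704: log2(p) = -2.295456, -p*log2(p) = 0.467593
  p = 16/54 = 0.296296: log2(p) = -1.754888, -p*log2(p) = 0.519967
  p = 8/54 = 0.148148: log2(p) = -2.754888, -p*log2(p) = 0.408131
  p = 13/54 = 0.240741: log2(p) = -2.054448, -p*log2(p) = 0.494589
H = 0.352214 + 0.467593 + 0.519967 + 0.408131 + 0.494589 = 2.242494

H = 2.2425 bits/symbol


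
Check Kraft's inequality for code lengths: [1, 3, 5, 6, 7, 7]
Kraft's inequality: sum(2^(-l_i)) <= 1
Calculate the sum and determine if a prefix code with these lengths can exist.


Sum = 2^(-1) + 2^(-3) + 2^(-5) + 2^(-6) + 2^(-7) + 2^(-7)
    = 0.5 + 0.125 + 0.03125 + 0.015625 + 0.0078125 + 0.0078125
    = 88/128 = 0.6875
Since 0.6875 <= 1, Kraft's inequality IS satisfied.
A prefix code with these lengths CAN exist.

Kraft sum = 0.6875. Satisfied.


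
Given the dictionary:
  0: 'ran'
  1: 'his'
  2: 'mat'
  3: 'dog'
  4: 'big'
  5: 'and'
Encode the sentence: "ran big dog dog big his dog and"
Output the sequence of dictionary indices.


Look up each word in the dictionary:
  'ran' -> 0
  'big' -> 4
  'dog' -> 3
  'dog' -> 3
  'big' -> 4
  'his' -> 1
  'dog' -> 3
  'and' -> 5

Encoded: [0, 4, 3, 3, 4, 1, 3, 5]


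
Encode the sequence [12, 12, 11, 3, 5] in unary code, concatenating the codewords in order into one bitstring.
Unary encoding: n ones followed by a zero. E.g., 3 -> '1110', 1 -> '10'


Encode each number as n ones followed by a terminating 0:
  12 -> 1111111111110 (13 bits)
  12 -> 1111111111110 (13 bits)
  11 -> 111111111110 (12 bits)
  3 -> 1110 (4 bits)
  5 -> 111110 (6 bits)
Total length = 13 + 13 + 12 + 4 + 6 = 48 bits.

Unary([12, 12, 11, 3, 5]) = 111111111111011111111111101111111111101110111110 (48 bits)


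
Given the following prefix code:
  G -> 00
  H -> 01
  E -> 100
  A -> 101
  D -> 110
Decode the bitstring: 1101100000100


Decoding step by step:
Bits 110 -> D
Bits 110 -> D
Bits 00 -> G
Bits 00 -> G
Bits 100 -> E


Decoded message: DDGGE


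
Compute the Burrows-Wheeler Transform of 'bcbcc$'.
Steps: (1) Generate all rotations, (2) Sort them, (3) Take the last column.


Rotations (sorted):
  0: $bcbcc -> last char: c
  1: bcbcc$ -> last char: $
  2: bcc$bc -> last char: c
  3: c$bcbc -> last char: c
  4: cbcc$b -> last char: b
  5: cc$bcb -> last char: b


BWT = c$ccbb


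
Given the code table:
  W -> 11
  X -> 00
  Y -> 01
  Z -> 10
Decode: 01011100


Decoding:
01 -> Y
01 -> Y
11 -> W
00 -> X


Result: YYWX


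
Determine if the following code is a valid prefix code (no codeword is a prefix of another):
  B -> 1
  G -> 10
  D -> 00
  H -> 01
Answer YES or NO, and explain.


Checking each pair (does one codeword prefix another?):
  B='1' vs G='10': prefix -- VIOLATION

NO -- this is NOT a valid prefix code. B (1) is a prefix of G (10).


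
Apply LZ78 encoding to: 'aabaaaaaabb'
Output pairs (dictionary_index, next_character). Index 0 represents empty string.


LZ78 encoding steps:
Dictionary: {0: ''}
Step 1: w='' (idx 0), next='a' -> output (0, 'a'), add 'a' as idx 1
Step 2: w='a' (idx 1), next='b' -> output (1, 'b'), add 'ab' as idx 2
Step 3: w='a' (idx 1), next='a' -> output (1, 'a'), add 'aa' as idx 3
Step 4: w='aa' (idx 3), next='a' -> output (3, 'a'), add 'aaa' as idx 4
Step 5: w='ab' (idx 2), next='b' -> output (2, 'b'), add 'abb' as idx 5


Encoded: [(0, 'a'), (1, 'b'), (1, 'a'), (3, 'a'), (2, 'b')]


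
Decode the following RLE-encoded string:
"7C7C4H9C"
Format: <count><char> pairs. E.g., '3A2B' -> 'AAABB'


Expanding each <count><char> pair:
  7C -> 'CCCCCCC'
  7C -> 'CCCCCCC'
  4H -> 'HHHH'
  9C -> 'CCCCCCCCC'

Decoded = CCCCCCCCCCCCCCHHHHCCCCCCCCC


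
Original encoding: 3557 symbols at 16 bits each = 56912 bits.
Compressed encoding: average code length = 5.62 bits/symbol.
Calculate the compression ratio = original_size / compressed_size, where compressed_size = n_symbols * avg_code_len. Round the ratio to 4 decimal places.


original_size = n_symbols * orig_bits = 3557 * 16 = 56912 bits
compressed_size = n_symbols * avg_code_len = 3557 * 5.62 = 19990.34 bits
ratio = original_size / compressed_size = 56912 / 19990.34 = 2.847

Compression ratio = 2.847


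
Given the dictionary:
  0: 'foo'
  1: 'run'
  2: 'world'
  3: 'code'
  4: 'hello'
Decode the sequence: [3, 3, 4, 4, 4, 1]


Look up each index in the dictionary:
  3 -> 'code'
  3 -> 'code'
  4 -> 'hello'
  4 -> 'hello'
  4 -> 'hello'
  1 -> 'run'

Decoded: "code code hello hello hello run"


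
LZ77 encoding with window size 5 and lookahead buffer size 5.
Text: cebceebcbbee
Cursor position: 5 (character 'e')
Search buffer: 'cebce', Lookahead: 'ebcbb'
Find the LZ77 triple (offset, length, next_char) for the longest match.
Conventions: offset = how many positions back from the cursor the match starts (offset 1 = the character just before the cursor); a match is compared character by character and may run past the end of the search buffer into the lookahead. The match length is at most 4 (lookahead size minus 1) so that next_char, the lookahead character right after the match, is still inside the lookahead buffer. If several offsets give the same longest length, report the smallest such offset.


Try each offset into the search buffer:
  offset=1 (pos 4, char 'e'): match length 1
  offset=2 (pos 3, char 'c'): match length 0
  offset=3 (pos 2, char 'b'): match length 0
  offset=4 (pos 1, char 'e'): match length 3
  offset=5 (pos 0, char 'c'): match length 0
Longest match has length 3 at offset 4.
next_char = character at position 5 + 3 = 8 -> 'b'

Best match: offset=4, length=3 (matching 'ebc' starting at position 1)
LZ77 triple: (4, 3, 'b')


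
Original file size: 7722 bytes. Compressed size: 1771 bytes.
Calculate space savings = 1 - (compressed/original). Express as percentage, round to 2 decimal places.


ratio = compressed/original = 1771/7722 = 0.229345
savings = 1 - ratio = 1 - 0.229345 = 0.770655
as a percentage: 0.770655 * 100 = 77.07%

Space savings = 1 - 1771/7722 = 77.07%


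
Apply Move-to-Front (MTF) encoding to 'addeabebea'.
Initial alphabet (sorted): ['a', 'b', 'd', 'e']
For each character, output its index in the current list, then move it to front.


MTF encoding:
'a': index 0 in ['a', 'b', 'd', 'e'] -> ['a', 'b', 'd', 'e']
'd': index 2 in ['a', 'b', 'd', 'e'] -> ['d', 'a', 'b', 'e']
'd': index 0 in ['d', 'a', 'b', 'e'] -> ['d', 'a', 'b', 'e']
'e': index 3 in ['d', 'a', 'b', 'e'] -> ['e', 'd', 'a', 'b']
'a': index 2 in ['e', 'd', 'a', 'b'] -> ['a', 'e', 'd', 'b']
'b': index 3 in ['a', 'e', 'd', 'b'] -> ['b', 'a', 'e', 'd']
'e': index 2 in ['b', 'a', 'e', 'd'] -> ['e', 'b', 'a', 'd']
'b': index 1 in ['e', 'b', 'a', 'd'] -> ['b', 'e', 'a', 'd']
'e': index 1 in ['b', 'e', 'a', 'd'] -> ['e', 'b', 'a', 'd']
'a': index 2 in ['e', 'b', 'a', 'd'] -> ['a', 'e', 'b', 'd']


Output: [0, 2, 0, 3, 2, 3, 2, 1, 1, 2]


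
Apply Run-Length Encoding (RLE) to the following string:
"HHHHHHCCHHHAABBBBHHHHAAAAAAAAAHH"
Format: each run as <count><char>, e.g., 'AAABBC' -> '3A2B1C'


Scanning runs left to right:
  i=0: run of 'H' x 6 -> '6H'
  i=6: run of 'C' x 2 -> '2C'
  i=8: run of 'H' x 3 -> '3H'
  i=11: run of 'A' x 2 -> '2A'
  i=13: run of 'B' x 4 -> '4B'
  i=17: run of 'H' x 4 -> '4H'
  i=21: run of 'A' x 9 -> '9A'
  i=30: run of 'H' x 2 -> '2H'

RLE = 6H2C3H2A4B4H9A2H


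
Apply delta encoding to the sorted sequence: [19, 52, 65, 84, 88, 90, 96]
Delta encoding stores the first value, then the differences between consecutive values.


First value: 19
Deltas:
  52 - 19 = 33
  65 - 52 = 13
  84 - 65 = 19
  88 - 84 = 4
  90 - 88 = 2
  96 - 90 = 6


Delta encoded: [19, 33, 13, 19, 4, 2, 6]


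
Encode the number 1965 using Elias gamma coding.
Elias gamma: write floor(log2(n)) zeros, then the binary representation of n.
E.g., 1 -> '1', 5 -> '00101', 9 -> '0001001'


num_bits = floor(log2(1965)) + 1 = 11
leading_zeros = num_bits - 1 = 10
binary(1965) = 11110101101

Elias gamma(1965) = '0000000000' + '11110101101' = 000000000011110101101 (21 bits)


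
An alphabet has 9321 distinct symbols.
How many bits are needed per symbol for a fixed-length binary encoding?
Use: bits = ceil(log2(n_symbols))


log2(9321) = 13.1863
Bracket: 2^13 = 8192 < 9321 <= 2^14 = 16384
So ceil(log2(9321)) = 14

bits = ceil(log2(9321)) = ceil(13.1863) = 14 bits


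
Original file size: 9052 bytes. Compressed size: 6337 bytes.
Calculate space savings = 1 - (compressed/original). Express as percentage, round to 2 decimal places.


ratio = compressed/original = 6337/9052 = 0.700066
savings = 1 - ratio = 1 - 0.700066 = 0.299934
as a percentage: 0.299934 * 100 = 29.99%

Space savings = 1 - 6337/9052 = 29.99%


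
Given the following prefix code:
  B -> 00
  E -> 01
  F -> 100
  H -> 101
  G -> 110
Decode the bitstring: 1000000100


Decoding step by step:
Bits 100 -> F
Bits 00 -> B
Bits 00 -> B
Bits 100 -> F


Decoded message: FBBF


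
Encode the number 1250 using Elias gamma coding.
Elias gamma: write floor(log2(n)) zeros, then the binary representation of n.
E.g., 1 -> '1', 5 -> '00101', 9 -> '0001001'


num_bits = floor(log2(1250)) + 1 = 11
leading_zeros = num_bits - 1 = 10
binary(1250) = 10011100010

Elias gamma(1250) = '0000000000' + '10011100010' = 000000000010011100010 (21 bits)


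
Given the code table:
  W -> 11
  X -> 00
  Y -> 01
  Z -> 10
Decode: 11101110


Decoding:
11 -> W
10 -> Z
11 -> W
10 -> Z


Result: WZWZ


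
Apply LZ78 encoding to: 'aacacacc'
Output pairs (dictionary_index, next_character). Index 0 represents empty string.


LZ78 encoding steps:
Dictionary: {0: ''}
Step 1: w='' (idx 0), next='a' -> output (0, 'a'), add 'a' as idx 1
Step 2: w='a' (idx 1), next='c' -> output (1, 'c'), add 'ac' as idx 2
Step 3: w='ac' (idx 2), next='a' -> output (2, 'a'), add 'aca' as idx 3
Step 4: w='' (idx 0), next='c' -> output (0, 'c'), add 'c' as idx 4
Step 5: w='c' (idx 4), end of input -> output (4, '')


Encoded: [(0, 'a'), (1, 'c'), (2, 'a'), (0, 'c'), (4, '')]


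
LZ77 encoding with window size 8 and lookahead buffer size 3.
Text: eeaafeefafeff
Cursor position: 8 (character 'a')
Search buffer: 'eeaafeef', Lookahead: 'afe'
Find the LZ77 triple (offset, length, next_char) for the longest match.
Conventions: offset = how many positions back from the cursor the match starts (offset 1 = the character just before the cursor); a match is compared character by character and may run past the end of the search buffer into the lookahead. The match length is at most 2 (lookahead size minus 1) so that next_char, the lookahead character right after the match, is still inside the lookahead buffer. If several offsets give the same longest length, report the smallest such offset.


Try each offset into the search buffer:
  offset=1 (pos 7, char 'f'): match length 0
  offset=2 (pos 6, char 'e'): match length 0
  offset=3 (pos 5, char 'e'): match length 0
  offset=4 (pos 4, char 'f'): match length 0
  offset=5 (pos 3, char 'a'): match length 2
  offset=6 (pos 2, char 'a'): match length 1
  offset=7 (pos 1, char 'e'): match length 0
  offset=8 (pos 0, char 'e'): match length 0
Longest match has length 2 at offset 5.
next_char = character at position 8 + 2 = 10 -> 'e'

Best match: offset=5, length=2 (matching 'af' starting at position 3)
LZ77 triple: (5, 2, 'e')


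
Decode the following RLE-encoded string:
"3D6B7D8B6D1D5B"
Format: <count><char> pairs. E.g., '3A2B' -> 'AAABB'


Expanding each <count><char> pair:
  3D -> 'DDD'
  6B -> 'BBBBBB'
  7D -> 'DDDDDDD'
  8B -> 'BBBBBBBB'
  6D -> 'DDDDDD'
  1D -> 'D'
  5B -> 'BBBBB'

Decoded = DDDBBBBBBDDDDDDDBBBBBBBBDDDDDDDBBBBB


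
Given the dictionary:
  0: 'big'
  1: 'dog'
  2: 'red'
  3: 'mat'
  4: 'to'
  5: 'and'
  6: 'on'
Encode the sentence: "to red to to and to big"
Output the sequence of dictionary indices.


Look up each word in the dictionary:
  'to' -> 4
  'red' -> 2
  'to' -> 4
  'to' -> 4
  'and' -> 5
  'to' -> 4
  'big' -> 0

Encoded: [4, 2, 4, 4, 5, 4, 0]


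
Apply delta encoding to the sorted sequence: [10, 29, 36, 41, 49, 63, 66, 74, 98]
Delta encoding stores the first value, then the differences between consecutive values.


First value: 10
Deltas:
  29 - 10 = 19
  36 - 29 = 7
  41 - 36 = 5
  49 - 41 = 8
  63 - 49 = 14
  66 - 63 = 3
  74 - 66 = 8
  98 - 74 = 24


Delta encoded: [10, 19, 7, 5, 8, 14, 3, 8, 24]


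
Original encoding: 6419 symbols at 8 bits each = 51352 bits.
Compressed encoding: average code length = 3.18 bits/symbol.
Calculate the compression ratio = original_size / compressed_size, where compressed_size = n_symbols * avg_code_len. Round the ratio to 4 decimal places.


original_size = n_symbols * orig_bits = 6419 * 8 = 51352 bits
compressed_size = n_symbols * avg_code_len = 6419 * 3.18 = 20412.42 bits
ratio = original_size / compressed_size = 51352 / 20412.42 = 2.5157

Compression ratio = 2.5157


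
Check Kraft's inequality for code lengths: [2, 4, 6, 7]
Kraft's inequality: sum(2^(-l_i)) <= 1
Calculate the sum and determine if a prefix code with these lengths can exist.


Sum = 2^(-2) + 2^(-4) + 2^(-6) + 2^(-7)
    = 0.25 + 0.0625 + 0.015625 + 0.0078125
    = 43/128 = 0.3359375
Since 0.3359375 <= 1, Kraft's inequality IS satisfied.
A prefix code with these lengths CAN exist.

Kraft sum = 0.3359375. Satisfied.


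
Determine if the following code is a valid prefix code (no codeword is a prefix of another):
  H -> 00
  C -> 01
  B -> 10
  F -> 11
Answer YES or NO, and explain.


Checking each pair (does one codeword prefix another?):
  H='00' vs C='01': no prefix
  H='00' vs B='10': no prefix
  H='00' vs F='11': no prefix
  C='01' vs H='00': no prefix
  C='01' vs B='10': no prefix
  C='01' vs F='11': no prefix
  B='10' vs H='00': no prefix
  B='10' vs C='01': no prefix
  B='10' vs F='11': no prefix
  F='11' vs H='00': no prefix
  F='11' vs C='01': no prefix
  F='11' vs B='10': no prefix
No violation found over all pairs.

YES -- this is a valid prefix code. No codeword is a prefix of any other codeword.


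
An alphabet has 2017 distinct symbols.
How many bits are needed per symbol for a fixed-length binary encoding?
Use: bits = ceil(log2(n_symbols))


log2(2017) = 10.978
Bracket: 2^10 = 1024 < 2017 <= 2^11 = 2048
So ceil(log2(2017)) = 11

bits = ceil(log2(2017)) = ceil(10.978) = 11 bits


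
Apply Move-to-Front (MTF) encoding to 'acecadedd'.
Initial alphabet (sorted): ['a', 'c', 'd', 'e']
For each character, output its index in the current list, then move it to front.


MTF encoding:
'a': index 0 in ['a', 'c', 'd', 'e'] -> ['a', 'c', 'd', 'e']
'c': index 1 in ['a', 'c', 'd', 'e'] -> ['c', 'a', 'd', 'e']
'e': index 3 in ['c', 'a', 'd', 'e'] -> ['e', 'c', 'a', 'd']
'c': index 1 in ['e', 'c', 'a', 'd'] -> ['c', 'e', 'a', 'd']
'a': index 2 in ['c', 'e', 'a', 'd'] -> ['a', 'c', 'e', 'd']
'd': index 3 in ['a', 'c', 'e', 'd'] -> ['d', 'a', 'c', 'e']
'e': index 3 in ['d', 'a', 'c', 'e'] -> ['e', 'd', 'a', 'c']
'd': index 1 in ['e', 'd', 'a', 'c'] -> ['d', 'e', 'a', 'c']
'd': index 0 in ['d', 'e', 'a', 'c'] -> ['d', 'e', 'a', 'c']


Output: [0, 1, 3, 1, 2, 3, 3, 1, 0]


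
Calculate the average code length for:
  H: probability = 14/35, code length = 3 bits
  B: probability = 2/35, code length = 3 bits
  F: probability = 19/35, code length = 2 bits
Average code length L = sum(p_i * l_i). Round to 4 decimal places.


Weighted contributions p_i * l_i:
  H: (14/35) * 3 = 42/35
  B: (2/35) * 3 = 6/35
  F: (19/35) * 2 = 38/35
Sum = (42 + 6 + 38)/35 = 86/35

L = 86/35 = 2.4571 bits/symbol


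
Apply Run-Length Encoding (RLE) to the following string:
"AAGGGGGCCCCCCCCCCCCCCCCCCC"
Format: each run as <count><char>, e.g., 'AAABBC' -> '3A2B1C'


Scanning runs left to right:
  i=0: run of 'A' x 2 -> '2A'
  i=2: run of 'G' x 5 -> '5G'
  i=7: run of 'C' x 19 -> '19C'

RLE = 2A5G19C


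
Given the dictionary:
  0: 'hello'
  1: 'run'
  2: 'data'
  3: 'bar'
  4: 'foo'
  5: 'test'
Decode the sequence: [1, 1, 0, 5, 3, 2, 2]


Look up each index in the dictionary:
  1 -> 'run'
  1 -> 'run'
  0 -> 'hello'
  5 -> 'test'
  3 -> 'bar'
  2 -> 'data'
  2 -> 'data'

Decoded: "run run hello test bar data data"


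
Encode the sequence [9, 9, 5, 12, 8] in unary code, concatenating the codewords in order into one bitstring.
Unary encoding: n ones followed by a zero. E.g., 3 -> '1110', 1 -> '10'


Encode each number as n ones followed by a terminating 0:
  9 -> 1111111110 (10 bits)
  9 -> 1111111110 (10 bits)
  5 -> 111110 (6 bits)
  12 -> 1111111111110 (13 bits)
  8 -> 111111110 (9 bits)
Total length = 10 + 10 + 6 + 13 + 9 = 48 bits.

Unary([9, 9, 5, 12, 8]) = 111111111011111111101111101111111111110111111110 (48 bits)


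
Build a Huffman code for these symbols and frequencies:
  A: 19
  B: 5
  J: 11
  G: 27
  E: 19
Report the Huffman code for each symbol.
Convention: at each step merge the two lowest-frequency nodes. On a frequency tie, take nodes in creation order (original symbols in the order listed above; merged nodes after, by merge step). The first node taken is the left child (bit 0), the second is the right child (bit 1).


Huffman tree construction:
Step 1: Merge B(5) + J(11) = 16
Step 2: Merge (B+J)(16) + A(19) = 35
Step 3: Merge E(19) + G(27) = 46
Step 4: Merge ((B+J)+A)(35) + (E+G)(46) = 81
Read each symbol's code off the tree from the root (left child = 0, right child = 1).

Codes:
  A: 01 (length 2)
  B: 000 (length 3)
  J: 001 (length 3)
  G: 11 (length 2)
  E: 10 (length 2)
Average code length: 178/81 = 2.1975 bits/symbol


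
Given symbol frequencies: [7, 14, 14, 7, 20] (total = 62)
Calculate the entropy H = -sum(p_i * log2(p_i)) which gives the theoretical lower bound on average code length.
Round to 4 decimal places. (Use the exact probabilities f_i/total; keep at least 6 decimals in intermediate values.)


Per-symbol terms -p_i * log2(p_i) with p_i = f_i/62:
  p = 7/62 = 0.112903: log2(p) = -3.146841, -p*log2(p) = 0.355289
  p = 14/62 = 0.225806: log2(p) = -2.146841, -p*log2(p) = 0.484771
  p = 14/62 = 0.225806: log2(p) = -2.146841, -p*log2(p) = 0.484771
  p = 7/62 = 0.112903: log2(p) = -3.146841, -p*log2(p) = 0.355289
  p = 20/62 = 0.322581: log2(p) = -1.632268, -p*log2(p) = 0.526538
H = 0.355289 + 0.484771 + 0.484771 + 0.355289 + 0.526538 = 2.206658

H = 2.2067 bits/symbol


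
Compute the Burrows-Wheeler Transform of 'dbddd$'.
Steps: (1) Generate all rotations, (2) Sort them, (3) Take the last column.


Rotations (sorted):
  0: $dbddd -> last char: d
  1: bddd$d -> last char: d
  2: d$dbdd -> last char: d
  3: dbddd$ -> last char: $
  4: dd$dbd -> last char: d
  5: ddd$db -> last char: b


BWT = ddd$db


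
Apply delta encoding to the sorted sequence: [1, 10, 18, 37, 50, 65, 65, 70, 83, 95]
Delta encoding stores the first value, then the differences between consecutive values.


First value: 1
Deltas:
  10 - 1 = 9
  18 - 10 = 8
  37 - 18 = 19
  50 - 37 = 13
  65 - 50 = 15
  65 - 65 = 0
  70 - 65 = 5
  83 - 70 = 13
  95 - 83 = 12


Delta encoded: [1, 9, 8, 19, 13, 15, 0, 5, 13, 12]


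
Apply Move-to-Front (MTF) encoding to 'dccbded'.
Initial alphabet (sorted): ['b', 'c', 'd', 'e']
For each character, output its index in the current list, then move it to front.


MTF encoding:
'd': index 2 in ['b', 'c', 'd', 'e'] -> ['d', 'b', 'c', 'e']
'c': index 2 in ['d', 'b', 'c', 'e'] -> ['c', 'd', 'b', 'e']
'c': index 0 in ['c', 'd', 'b', 'e'] -> ['c', 'd', 'b', 'e']
'b': index 2 in ['c', 'd', 'b', 'e'] -> ['b', 'c', 'd', 'e']
'd': index 2 in ['b', 'c', 'd', 'e'] -> ['d', 'b', 'c', 'e']
'e': index 3 in ['d', 'b', 'c', 'e'] -> ['e', 'd', 'b', 'c']
'd': index 1 in ['e', 'd', 'b', 'c'] -> ['d', 'e', 'b', 'c']


Output: [2, 2, 0, 2, 2, 3, 1]


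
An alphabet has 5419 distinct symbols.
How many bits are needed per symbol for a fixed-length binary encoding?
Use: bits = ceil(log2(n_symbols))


log2(5419) = 12.4038
Bracket: 2^12 = 4096 < 5419 <= 2^13 = 8192
So ceil(log2(5419)) = 13

bits = ceil(log2(5419)) = ceil(12.4038) = 13 bits


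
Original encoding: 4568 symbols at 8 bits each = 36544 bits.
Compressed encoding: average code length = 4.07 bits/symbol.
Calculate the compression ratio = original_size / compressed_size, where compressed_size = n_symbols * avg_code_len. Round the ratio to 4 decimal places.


original_size = n_symbols * orig_bits = 4568 * 8 = 36544 bits
compressed_size = n_symbols * avg_code_len = 4568 * 4.07 = 18591.76 bits
ratio = original_size / compressed_size = 36544 / 18591.76 = 1.9656

Compression ratio = 1.9656


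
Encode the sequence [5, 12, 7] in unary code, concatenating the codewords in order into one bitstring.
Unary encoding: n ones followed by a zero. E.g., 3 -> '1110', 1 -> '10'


Encode each number as n ones followed by a terminating 0:
  5 -> 111110 (6 bits)
  12 -> 1111111111110 (13 bits)
  7 -> 11111110 (8 bits)
Total length = 6 + 13 + 8 = 27 bits.

Unary([5, 12, 7]) = 111110111111111111011111110 (27 bits)


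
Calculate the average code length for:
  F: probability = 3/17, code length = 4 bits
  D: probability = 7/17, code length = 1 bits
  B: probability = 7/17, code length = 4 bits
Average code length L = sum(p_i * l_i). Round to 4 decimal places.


Weighted contributions p_i * l_i:
  F: (3/17) * 4 = 12/17
  D: (7/17) * 1 = 7/17
  B: (7/17) * 4 = 28/17
Sum = (12 + 7 + 28)/17 = 47/17

L = 47/17 = 2.7647 bits/symbol


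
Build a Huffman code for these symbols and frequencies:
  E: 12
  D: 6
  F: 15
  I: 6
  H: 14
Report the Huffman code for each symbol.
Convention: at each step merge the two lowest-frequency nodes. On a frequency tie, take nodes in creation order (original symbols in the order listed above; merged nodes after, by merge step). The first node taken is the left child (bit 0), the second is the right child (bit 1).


Huffman tree construction:
Step 1: Merge D(6) + I(6) = 12
Step 2: Merge E(12) + (D+I)(12) = 24
Step 3: Merge H(14) + F(15) = 29
Step 4: Merge (E+(D+I))(24) + (H+F)(29) = 53
Read each symbol's code off the tree from the root (left child = 0, right child = 1).

Codes:
  E: 00 (length 2)
  D: 010 (length 3)
  F: 11 (length 2)
  I: 011 (length 3)
  H: 10 (length 2)
Average code length: 118/53 = 2.2264 bits/symbol


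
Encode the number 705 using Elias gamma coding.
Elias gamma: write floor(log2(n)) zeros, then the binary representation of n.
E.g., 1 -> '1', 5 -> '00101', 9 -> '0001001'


num_bits = floor(log2(705)) + 1 = 10
leading_zeros = num_bits - 1 = 9
binary(705) = 1011000001

Elias gamma(705) = '000000000' + '1011000001' = 0000000001011000001 (19 bits)


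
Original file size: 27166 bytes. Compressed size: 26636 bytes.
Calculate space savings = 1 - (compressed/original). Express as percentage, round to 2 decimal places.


ratio = compressed/original = 26636/27166 = 0.98049
savings = 1 - ratio = 1 - 0.98049 = 0.01951
as a percentage: 0.01951 * 100 = 1.95%

Space savings = 1 - 26636/27166 = 1.95%


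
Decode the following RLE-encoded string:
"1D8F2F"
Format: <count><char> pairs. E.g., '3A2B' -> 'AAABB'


Expanding each <count><char> pair:
  1D -> 'D'
  8F -> 'FFFFFFFF'
  2F -> 'FF'

Decoded = DFFFFFFFFFF


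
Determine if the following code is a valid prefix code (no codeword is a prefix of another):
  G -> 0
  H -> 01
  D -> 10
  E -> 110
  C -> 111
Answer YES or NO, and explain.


Checking each pair (does one codeword prefix another?):
  G='0' vs H='01': prefix -- VIOLATION

NO -- this is NOT a valid prefix code. G (0) is a prefix of H (01).


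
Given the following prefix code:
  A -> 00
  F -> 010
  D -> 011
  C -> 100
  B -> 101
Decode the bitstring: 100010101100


Decoding step by step:
Bits 100 -> C
Bits 010 -> F
Bits 101 -> B
Bits 100 -> C


Decoded message: CFBC


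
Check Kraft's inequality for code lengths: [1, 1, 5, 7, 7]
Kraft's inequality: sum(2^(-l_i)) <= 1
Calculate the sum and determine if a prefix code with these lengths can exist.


Sum = 2^(-1) + 2^(-1) + 2^(-5) + 2^(-7) + 2^(-7)
    = 0.5 + 0.5 + 0.03125 + 0.0078125 + 0.0078125
    = 134/128 = 1.046875
Since 1.046875 > 1, Kraft's inequality is NOT satisfied.
A prefix code with these lengths CANNOT exist.

Kraft sum = 1.046875. Not satisfied.


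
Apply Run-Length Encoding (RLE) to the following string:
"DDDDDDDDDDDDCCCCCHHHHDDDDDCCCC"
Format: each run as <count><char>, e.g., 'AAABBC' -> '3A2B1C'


Scanning runs left to right:
  i=0: run of 'D' x 12 -> '12D'
  i=12: run of 'C' x 5 -> '5C'
  i=17: run of 'H' x 4 -> '4H'
  i=21: run of 'D' x 5 -> '5D'
  i=26: run of 'C' x 4 -> '4C'

RLE = 12D5C4H5D4C


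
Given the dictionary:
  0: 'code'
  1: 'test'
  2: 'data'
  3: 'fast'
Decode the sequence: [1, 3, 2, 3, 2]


Look up each index in the dictionary:
  1 -> 'test'
  3 -> 'fast'
  2 -> 'data'
  3 -> 'fast'
  2 -> 'data'

Decoded: "test fast data fast data"


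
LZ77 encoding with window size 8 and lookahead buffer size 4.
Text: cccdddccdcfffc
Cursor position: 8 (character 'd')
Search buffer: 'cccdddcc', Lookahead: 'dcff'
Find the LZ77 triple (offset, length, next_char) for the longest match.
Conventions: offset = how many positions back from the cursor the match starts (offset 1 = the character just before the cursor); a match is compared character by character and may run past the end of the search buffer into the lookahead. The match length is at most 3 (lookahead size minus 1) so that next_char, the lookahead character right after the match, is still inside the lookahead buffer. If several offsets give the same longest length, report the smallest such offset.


Try each offset into the search buffer:
  offset=1 (pos 7, char 'c'): match length 0
  offset=2 (pos 6, char 'c'): match length 0
  offset=3 (pos 5, char 'd'): match length 2
  offset=4 (pos 4, char 'd'): match length 1
  offset=5 (pos 3, char 'd'): match length 1
  offset=6 (pos 2, char 'c'): match length 0
  offset=7 (pos 1, char 'c'): match length 0
  offset=8 (pos 0, char 'c'): match length 0
Longest match has length 2 at offset 3.
next_char = character at position 8 + 2 = 10 -> 'f'

Best match: offset=3, length=2 (matching 'dc' starting at position 5)
LZ77 triple: (3, 2, 'f')


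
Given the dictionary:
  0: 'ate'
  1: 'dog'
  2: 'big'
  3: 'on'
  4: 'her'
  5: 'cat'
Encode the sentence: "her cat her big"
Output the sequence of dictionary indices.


Look up each word in the dictionary:
  'her' -> 4
  'cat' -> 5
  'her' -> 4
  'big' -> 2

Encoded: [4, 5, 4, 2]


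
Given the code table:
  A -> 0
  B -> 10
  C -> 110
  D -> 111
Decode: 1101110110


Decoding:
110 -> C
111 -> D
0 -> A
110 -> C


Result: CDAC


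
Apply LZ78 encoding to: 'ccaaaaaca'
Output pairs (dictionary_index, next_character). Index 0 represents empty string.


LZ78 encoding steps:
Dictionary: {0: ''}
Step 1: w='' (idx 0), next='c' -> output (0, 'c'), add 'c' as idx 1
Step 2: w='c' (idx 1), next='a' -> output (1, 'a'), add 'ca' as idx 2
Step 3: w='' (idx 0), next='a' -> output (0, 'a'), add 'a' as idx 3
Step 4: w='a' (idx 3), next='a' -> output (3, 'a'), add 'aa' as idx 4
Step 5: w='a' (idx 3), next='c' -> output (3, 'c'), add 'ac' as idx 5
Step 6: w='a' (idx 3), end of input -> output (3, '')


Encoded: [(0, 'c'), (1, 'a'), (0, 'a'), (3, 'a'), (3, 'c'), (3, '')]


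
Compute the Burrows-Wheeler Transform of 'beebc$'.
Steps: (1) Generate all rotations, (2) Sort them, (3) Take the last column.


Rotations (sorted):
  0: $beebc -> last char: c
  1: bc$bee -> last char: e
  2: beebc$ -> last char: $
  3: c$beeb -> last char: b
  4: ebc$be -> last char: e
  5: eebc$b -> last char: b


BWT = ce$beb


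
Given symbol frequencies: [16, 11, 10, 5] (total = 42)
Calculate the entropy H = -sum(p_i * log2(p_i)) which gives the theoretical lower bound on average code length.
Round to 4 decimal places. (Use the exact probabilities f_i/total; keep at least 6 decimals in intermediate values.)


Per-symbol terms -p_i * log2(p_i) with p_i = f_i/42:
  p = 16/42 = 0.380952: log2(p) = -1.392317, -p*log2(p) = 0.530407
  p = 11/42 = 0.261905: log2(p) = -1.932886, -p*log2(p) = 0.506232
  p = 10/42 = 0.238095: log2(p) = -2.070389, -p*log2(p) = 0.492950
  p = 5/42 = 0.119048: log2(p) = -3.070389, -p*log2(p) = 0.365523
H = 0.530407 + 0.506232 + 0.492950 + 0.365523 = 1.895112

H = 1.8951 bits/symbol


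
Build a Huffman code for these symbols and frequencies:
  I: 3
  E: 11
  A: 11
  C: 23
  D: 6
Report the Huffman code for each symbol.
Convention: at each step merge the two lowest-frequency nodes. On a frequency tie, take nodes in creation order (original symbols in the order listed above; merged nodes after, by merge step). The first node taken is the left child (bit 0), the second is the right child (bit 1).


Huffman tree construction:
Step 1: Merge I(3) + D(6) = 9
Step 2: Merge (I+D)(9) + E(11) = 20
Step 3: Merge A(11) + ((I+D)+E)(20) = 31
Step 4: Merge C(23) + (A+((I+D)+E))(31) = 54
Read each symbol's code off the tree from the root (left child = 0, right child = 1).

Codes:
  I: 1100 (length 4)
  E: 111 (length 3)
  A: 10 (length 2)
  C: 0 (length 1)
  D: 1101 (length 4)
Average code length: 114/54 = 2.1111 bits/symbol


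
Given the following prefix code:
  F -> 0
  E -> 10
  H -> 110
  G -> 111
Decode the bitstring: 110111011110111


Decoding step by step:
Bits 110 -> H
Bits 111 -> G
Bits 0 -> F
Bits 111 -> G
Bits 10 -> E
Bits 111 -> G


Decoded message: HGFGEG


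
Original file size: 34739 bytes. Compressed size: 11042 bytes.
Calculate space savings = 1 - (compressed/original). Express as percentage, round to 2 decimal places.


ratio = compressed/original = 11042/34739 = 0.317856
savings = 1 - ratio = 1 - 0.317856 = 0.682144
as a percentage: 0.682144 * 100 = 68.21%

Space savings = 1 - 11042/34739 = 68.21%


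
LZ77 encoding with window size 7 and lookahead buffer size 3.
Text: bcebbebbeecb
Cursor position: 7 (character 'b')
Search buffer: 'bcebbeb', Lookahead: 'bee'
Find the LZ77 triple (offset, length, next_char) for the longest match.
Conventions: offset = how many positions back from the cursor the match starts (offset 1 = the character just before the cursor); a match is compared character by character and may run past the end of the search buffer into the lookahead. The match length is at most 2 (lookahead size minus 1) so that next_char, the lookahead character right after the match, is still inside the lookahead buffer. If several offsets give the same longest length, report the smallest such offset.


Try each offset into the search buffer:
  offset=1 (pos 6, char 'b'): match length 1
  offset=2 (pos 5, char 'e'): match length 0
  offset=3 (pos 4, char 'b'): match length 2
  offset=4 (pos 3, char 'b'): match length 1
  offset=5 (pos 2, char 'e'): match length 0
  offset=6 (pos 1, char 'c'): match length 0
  offset=7 (pos 0, char 'b'): match length 1
Longest match has length 2 at offset 3.
next_char = character at position 7 + 2 = 9 -> 'e'

Best match: offset=3, length=2 (matching 'be' starting at position 4)
LZ77 triple: (3, 2, 'e')
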